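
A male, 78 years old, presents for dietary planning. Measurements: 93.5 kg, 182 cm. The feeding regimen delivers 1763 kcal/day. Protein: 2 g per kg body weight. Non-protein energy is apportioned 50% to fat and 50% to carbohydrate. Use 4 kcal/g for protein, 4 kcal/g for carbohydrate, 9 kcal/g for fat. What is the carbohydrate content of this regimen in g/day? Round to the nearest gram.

127 g/day

Protein = 2 × 93.5 = 187 g → 187 × 4 = 748 kcal.
Non-protein calories = 1763 − 748 = 1015 kcal.
Fat: 50% × 1015 = 507.5 kcal; carbohydrate: 507.5 kcal.
Carbohydrate: 507.5 kcal ÷ 4 kcal/g = 126.875 g.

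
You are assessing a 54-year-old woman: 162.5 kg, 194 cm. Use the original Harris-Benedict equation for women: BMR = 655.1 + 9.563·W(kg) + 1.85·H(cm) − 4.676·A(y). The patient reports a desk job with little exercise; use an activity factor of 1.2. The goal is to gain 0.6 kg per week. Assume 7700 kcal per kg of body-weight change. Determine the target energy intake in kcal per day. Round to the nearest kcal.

3439 kcal per day

Harris-Benedict: BMR = 655.1 + 9.563(162.5) + 1.85(194) − 4.676(54) = 2315.4835 kcal/day.
TEE = 2315.4835 × 1.2 = 2778.5802 kcal/day.
Required daily surplus = 0.6 × 7700 ÷ 7 = 660 kcal/day.
Target intake = 2778.5802 + 660 = 3438.5802 kcal/day.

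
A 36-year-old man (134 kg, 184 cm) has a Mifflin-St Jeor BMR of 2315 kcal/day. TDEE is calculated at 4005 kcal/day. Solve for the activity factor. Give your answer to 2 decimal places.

Activity factor = TEE ÷ BMR = 4005 ÷ 2315 = 1.73.

1.73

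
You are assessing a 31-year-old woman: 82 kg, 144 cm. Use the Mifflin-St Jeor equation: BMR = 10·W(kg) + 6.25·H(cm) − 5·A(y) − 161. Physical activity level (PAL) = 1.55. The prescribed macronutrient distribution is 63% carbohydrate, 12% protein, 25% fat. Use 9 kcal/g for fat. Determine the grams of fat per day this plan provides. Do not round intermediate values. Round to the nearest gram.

Mifflin-St Jeor (female): BMR = 10(82) + 6.25(144) − 5(31) − 161 = 820 + 900 − 155 − 161 = 1404 kcal/day.
TEE = 1404 × 1.55 = 2176.2 kcal/day.
Fat energy = 25% × 2176.2 = 544.05 kcal.
Fat = 544.05 ÷ 9 kcal/g = 60.45 g.

60 g/day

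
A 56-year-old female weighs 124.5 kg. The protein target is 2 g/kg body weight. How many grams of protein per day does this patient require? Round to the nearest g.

249 g/day

Protein = 2 g/kg × 124.5 kg = 249 g/day.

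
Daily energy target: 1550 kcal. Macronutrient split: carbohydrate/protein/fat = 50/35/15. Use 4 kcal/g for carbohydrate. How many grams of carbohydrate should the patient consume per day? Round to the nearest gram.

Carbohydrate energy = 50% × 1550 = 775 kcal.
At 4 kcal/g: 775 ÷ 4 = 193.75 g.

194 g/day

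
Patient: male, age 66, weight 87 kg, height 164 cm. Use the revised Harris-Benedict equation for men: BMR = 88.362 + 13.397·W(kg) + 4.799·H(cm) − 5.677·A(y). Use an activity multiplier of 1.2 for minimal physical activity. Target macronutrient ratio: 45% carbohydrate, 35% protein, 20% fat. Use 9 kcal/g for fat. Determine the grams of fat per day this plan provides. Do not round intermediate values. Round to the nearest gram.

Harris-Benedict: BMR = 88.362 + 13.397(87) + 4.799(164) − 5.677(66) = 1666.255 kcal/day.
TEE = 1666.255 × 1.2 = 1999.506 kcal/day.
Fat energy = 20% × 1999.506 = 399.9012 kcal.
Fat = 399.9012 ÷ 9 kcal/g = 44.4335 g.

44 g/day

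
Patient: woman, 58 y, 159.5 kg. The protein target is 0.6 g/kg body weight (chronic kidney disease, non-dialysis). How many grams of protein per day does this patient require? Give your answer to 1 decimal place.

95.7 g/day

Protein = 0.6 g/kg × 159.5 kg = 95.7 g/day.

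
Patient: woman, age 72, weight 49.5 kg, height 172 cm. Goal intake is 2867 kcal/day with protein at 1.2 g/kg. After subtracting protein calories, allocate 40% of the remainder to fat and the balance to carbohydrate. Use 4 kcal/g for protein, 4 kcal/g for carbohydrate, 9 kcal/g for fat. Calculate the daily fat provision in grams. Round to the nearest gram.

Protein = 1.2 × 49.5 = 59.4 g → 59.4 × 4 = 237.6 kcal.
Non-protein calories = 2867 − 237.6 = 2629.4 kcal.
Fat: 40% × 2629.4 = 1051.76 kcal; carbohydrate: 1577.64 kcal.
Fat: 1051.76 kcal ÷ 9 kcal/g = 116.8622 g.

117 g/day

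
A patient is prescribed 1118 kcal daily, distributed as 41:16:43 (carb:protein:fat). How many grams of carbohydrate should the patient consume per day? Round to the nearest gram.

115 g/day

Carbohydrate energy = 41% × 1118 = 458.38 kcal.
At 4 kcal/g: 458.38 ÷ 4 = 114.595 g.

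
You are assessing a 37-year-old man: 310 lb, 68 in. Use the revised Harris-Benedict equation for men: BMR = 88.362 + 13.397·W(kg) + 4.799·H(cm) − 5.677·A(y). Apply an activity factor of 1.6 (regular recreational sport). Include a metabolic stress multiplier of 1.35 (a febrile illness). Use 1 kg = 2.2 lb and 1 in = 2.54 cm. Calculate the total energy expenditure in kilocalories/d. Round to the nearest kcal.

Convert to metric: weight = 310 ÷ 2.2 = 140.9091 kg; height = 68 × 2.54 = 172.72 cm.
Harris-Benedict: BMR = 88.362 + 13.397(140.9091) + 4.799(172.72) − 5.677(37) = 2594.9554 kcal/day.
TEE = BMR × activity factor = 2594.9554 × 1.6 = 4151.9286 kcal/day.
Apply stress factor: 4151.9286 × 1.35 = 5605.1036 kcal/day.

5605 kilocalories/d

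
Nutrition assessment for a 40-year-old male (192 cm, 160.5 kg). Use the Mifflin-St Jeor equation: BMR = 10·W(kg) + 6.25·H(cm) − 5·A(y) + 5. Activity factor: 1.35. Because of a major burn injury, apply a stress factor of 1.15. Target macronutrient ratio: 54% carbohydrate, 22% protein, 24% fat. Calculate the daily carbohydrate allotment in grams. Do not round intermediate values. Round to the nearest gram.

Mifflin-St Jeor (male): BMR = 10(160.5) + 6.25(192) − 5(40) + 5 = 1605 + 1200 − 200 + 5 = 2610 kcal/day.
TEE = 2610 × 1.35 = 3523.5 kcal/day.
With stress factor 1.15: 3523.5 × 1.15 = 4052.025 kcal/day.
Carbohydrate energy = 54% × 4052.025 = 2188.0935 kcal.
Carbohydrate = 2188.0935 ÷ 4 kcal/g = 547.0234 g.

547 g/day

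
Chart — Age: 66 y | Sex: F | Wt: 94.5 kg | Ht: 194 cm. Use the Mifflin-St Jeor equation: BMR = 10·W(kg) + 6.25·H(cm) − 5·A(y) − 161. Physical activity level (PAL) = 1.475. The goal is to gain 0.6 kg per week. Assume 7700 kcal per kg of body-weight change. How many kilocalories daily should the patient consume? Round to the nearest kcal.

3118 kilocalories daily

Mifflin-St Jeor (female): BMR = 10(94.5) + 6.25(194) − 5(66) − 161 = 945 + 1212.5 − 330 − 161 = 1666.5 kcal/day.
TEE = 1666.5 × 1.475 = 2458.0875 kcal/day.
Required daily surplus = 0.6 × 7700 ÷ 7 = 660 kcal/day.
Target intake = 2458.0875 + 660 = 3118.0875 kcal/day.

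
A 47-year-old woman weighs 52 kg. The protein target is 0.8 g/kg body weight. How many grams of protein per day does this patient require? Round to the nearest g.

Protein = 0.8 g/kg × 52 kg = 41.6 g/day.

42 g/day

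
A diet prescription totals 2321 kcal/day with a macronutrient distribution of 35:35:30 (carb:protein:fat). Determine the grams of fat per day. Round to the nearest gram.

77 g/day

Fat energy = 30% × 2321 = 696.3 kcal.
At 9 kcal/g: 696.3 ÷ 9 = 77.3667 g.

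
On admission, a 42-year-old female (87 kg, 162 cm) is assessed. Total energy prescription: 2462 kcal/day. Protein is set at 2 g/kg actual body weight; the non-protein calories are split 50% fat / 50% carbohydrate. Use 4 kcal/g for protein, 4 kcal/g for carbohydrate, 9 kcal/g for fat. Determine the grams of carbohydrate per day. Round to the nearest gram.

Protein = 2 × 87 = 174 g → 174 × 4 = 696 kcal.
Non-protein calories = 2462 − 696 = 1766 kcal.
Fat: 50% × 1766 = 883 kcal; carbohydrate: 883 kcal.
Carbohydrate: 883 kcal ÷ 4 kcal/g = 220.75 g.

221 g/day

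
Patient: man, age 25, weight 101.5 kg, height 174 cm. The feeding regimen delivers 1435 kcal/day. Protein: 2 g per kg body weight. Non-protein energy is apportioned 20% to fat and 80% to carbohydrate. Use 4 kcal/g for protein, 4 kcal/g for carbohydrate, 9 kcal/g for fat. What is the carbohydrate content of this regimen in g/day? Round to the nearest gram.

125 g/day

Protein = 2 × 101.5 = 203 g → 203 × 4 = 812 kcal.
Non-protein calories = 1435 − 812 = 623 kcal.
Fat: 20% × 623 = 124.6 kcal; carbohydrate: 498.4 kcal.
Carbohydrate: 498.4 kcal ÷ 4 kcal/g = 124.6 g.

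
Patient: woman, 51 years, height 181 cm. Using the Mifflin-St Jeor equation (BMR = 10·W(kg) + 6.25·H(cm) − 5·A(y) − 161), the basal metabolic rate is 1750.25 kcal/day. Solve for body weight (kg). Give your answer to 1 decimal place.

1750.25 = 10·W + 6.25(181) − 5(51) − 161
10·W = 1750.25 − 715.25 = 1035, so W = 103.5 kg.

103.5 kg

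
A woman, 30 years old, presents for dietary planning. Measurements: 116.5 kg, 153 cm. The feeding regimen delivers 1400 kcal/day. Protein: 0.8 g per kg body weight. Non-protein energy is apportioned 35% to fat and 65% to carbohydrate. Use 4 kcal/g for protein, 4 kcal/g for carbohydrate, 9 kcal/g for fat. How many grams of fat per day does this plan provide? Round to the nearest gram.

Protein = 0.8 × 116.5 = 93.2 g → 93.2 × 4 = 372.8 kcal.
Non-protein calories = 1400 − 372.8 = 1027.2 kcal.
Fat: 35% × 1027.2 = 359.52 kcal; carbohydrate: 667.68 kcal.
Fat: 359.52 kcal ÷ 9 kcal/g = 39.9467 g.

40 g/day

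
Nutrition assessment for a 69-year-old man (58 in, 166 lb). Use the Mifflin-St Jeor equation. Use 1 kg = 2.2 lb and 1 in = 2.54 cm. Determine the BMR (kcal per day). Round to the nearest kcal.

Convert to metric: weight = 166 ÷ 2.2 = 75.4545 kg; height = 58 × 2.54 = 147.32 cm.
Mifflin-St Jeor (male): BMR = 10(75.4545) + 6.25(147.32) − 5(69) + 5 = 754.5455 + 920.75 − 345 + 5 = 1335.2955 kcal/day.

1335 kcal per day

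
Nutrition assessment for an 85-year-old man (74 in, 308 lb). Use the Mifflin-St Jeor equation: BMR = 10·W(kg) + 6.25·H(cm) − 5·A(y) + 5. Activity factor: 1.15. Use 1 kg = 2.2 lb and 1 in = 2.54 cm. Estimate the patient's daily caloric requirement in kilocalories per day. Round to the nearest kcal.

Convert to metric: weight = 308 ÷ 2.2 = 140 kg; height = 74 × 2.54 = 187.96 cm.
Mifflin-St Jeor (male): BMR = 10(140) + 6.25(187.96) − 5(85) + 5 = 1400 + 1174.75 − 425 + 5 = 2154.75 kcal/day.
TEE = BMR × activity factor = 2154.75 × 1.15 = 2477.9625 kcal/day.

2478 kilocalories per day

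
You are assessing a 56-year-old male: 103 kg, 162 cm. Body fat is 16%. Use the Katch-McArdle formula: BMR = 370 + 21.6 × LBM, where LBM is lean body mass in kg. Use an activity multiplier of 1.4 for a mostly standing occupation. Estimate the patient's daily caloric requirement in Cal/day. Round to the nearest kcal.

3134 Cal/day

LBM = 103 × (1 − 0.16) = 86.52 kg. Katch-McArdle: BMR = 370 + 21.6 × 86.52 = 2238.832 kcal/day.
TEE = BMR × activity factor = 2238.832 × 1.4 = 3134.3648 kcal/day.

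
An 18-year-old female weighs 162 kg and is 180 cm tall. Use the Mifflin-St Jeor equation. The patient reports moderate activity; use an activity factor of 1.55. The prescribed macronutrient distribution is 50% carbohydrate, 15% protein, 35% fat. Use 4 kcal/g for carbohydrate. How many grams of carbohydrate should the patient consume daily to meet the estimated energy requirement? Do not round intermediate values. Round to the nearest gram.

Mifflin-St Jeor (female): BMR = 10(162) + 6.25(180) − 5(18) − 161 = 1620 + 1125 − 90 − 161 = 2494 kcal/day.
TEE = 2494 × 1.55 = 3865.7 kcal/day.
Carbohydrate energy = 50% × 3865.7 = 1932.85 kcal.
Carbohydrate = 1932.85 ÷ 4 kcal/g = 483.2125 g.

483 g/day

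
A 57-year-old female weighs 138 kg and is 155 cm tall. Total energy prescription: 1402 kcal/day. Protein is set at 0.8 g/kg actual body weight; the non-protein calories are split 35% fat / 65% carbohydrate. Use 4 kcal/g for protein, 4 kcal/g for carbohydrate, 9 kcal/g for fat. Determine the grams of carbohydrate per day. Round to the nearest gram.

156 g/day

Protein = 0.8 × 138 = 110.4 g → 110.4 × 4 = 441.6 kcal.
Non-protein calories = 1402 − 441.6 = 960.4 kcal.
Fat: 35% × 960.4 = 336.14 kcal; carbohydrate: 624.26 kcal.
Carbohydrate: 624.26 kcal ÷ 4 kcal/g = 156.065 g.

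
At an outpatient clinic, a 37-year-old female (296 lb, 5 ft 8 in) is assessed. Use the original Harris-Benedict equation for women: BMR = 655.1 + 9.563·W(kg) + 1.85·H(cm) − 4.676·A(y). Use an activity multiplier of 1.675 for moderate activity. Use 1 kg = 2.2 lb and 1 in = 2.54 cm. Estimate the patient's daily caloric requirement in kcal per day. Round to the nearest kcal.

Convert to metric: weight = 296 ÷ 2.2 = 134.5455 kg; height = (5×12 + 8) × 2.54 = 68 × 2.54 = 172.72 cm.
Harris-Benedict: BMR = 655.1 + 9.563(134.5455) + 1.85(172.72) − 4.676(37) = 2088.2782 kcal/day.
TEE = BMR × activity factor = 2088.2782 × 1.675 = 3497.866 kcal/day.

3498 kcal per day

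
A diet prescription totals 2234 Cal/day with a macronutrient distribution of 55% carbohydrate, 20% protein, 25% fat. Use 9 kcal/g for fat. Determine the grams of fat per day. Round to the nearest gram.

Fat energy = 25% × 2234 = 558.5 kcal.
At 9 kcal/g: 558.5 ÷ 9 = 62.0556 g.

62 g/day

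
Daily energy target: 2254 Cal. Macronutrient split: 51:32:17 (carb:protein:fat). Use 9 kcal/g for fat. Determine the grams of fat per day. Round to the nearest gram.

Fat energy = 17% × 2254 = 383.18 kcal.
At 9 kcal/g: 383.18 ÷ 9 = 42.5756 g.

43 g/day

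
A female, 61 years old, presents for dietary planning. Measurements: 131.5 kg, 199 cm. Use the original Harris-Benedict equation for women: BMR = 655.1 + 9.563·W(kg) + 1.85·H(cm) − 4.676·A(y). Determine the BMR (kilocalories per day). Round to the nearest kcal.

1996 kilocalories per day

Harris-Benedict: BMR = 655.1 + 9.563(131.5) + 1.85(199) − 4.676(61) = 1995.5485 kcal/day.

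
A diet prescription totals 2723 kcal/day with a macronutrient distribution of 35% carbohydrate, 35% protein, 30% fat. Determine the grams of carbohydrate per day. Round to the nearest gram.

238 g/day

Carbohydrate energy = 35% × 2723 = 953.05 kcal.
At 4 kcal/g: 953.05 ÷ 4 = 238.2625 g.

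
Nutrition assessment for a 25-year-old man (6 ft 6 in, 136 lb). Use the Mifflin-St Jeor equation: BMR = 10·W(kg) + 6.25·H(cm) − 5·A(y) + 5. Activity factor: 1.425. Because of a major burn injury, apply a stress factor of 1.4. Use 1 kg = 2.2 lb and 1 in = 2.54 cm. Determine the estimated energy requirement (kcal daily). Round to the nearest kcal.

Convert to metric: weight = 136 ÷ 2.2 = 61.8182 kg; height = (6×12 + 6) × 2.54 = 78 × 2.54 = 198.12 cm.
Mifflin-St Jeor (male): BMR = 10(61.8182) + 6.25(198.12) − 5(25) + 5 = 618.1818 + 1238.25 − 125 + 5 = 1736.4318 kcal/day.
TEE = BMR × activity factor = 1736.4318 × 1.425 = 2474.4153 kcal/day.
Apply stress factor: 2474.4153 × 1.4 = 3464.1815 kcal/day.

3464 kcal daily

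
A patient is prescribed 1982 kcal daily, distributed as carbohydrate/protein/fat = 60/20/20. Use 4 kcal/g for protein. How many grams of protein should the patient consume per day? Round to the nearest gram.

Protein energy = 20% × 1982 = 396.4 kcal.
At 4 kcal/g: 396.4 ÷ 4 = 99.1 g.

99 g/day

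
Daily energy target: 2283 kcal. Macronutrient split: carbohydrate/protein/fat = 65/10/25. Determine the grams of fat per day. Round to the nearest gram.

63 g/day

Fat energy = 25% × 2283 = 570.75 kcal.
At 9 kcal/g: 570.75 ÷ 9 = 63.4167 g.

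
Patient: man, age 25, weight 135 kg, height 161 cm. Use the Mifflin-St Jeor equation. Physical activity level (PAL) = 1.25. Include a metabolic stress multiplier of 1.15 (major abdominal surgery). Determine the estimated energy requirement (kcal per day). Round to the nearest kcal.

3215 kcal per day

Mifflin-St Jeor (male): BMR = 10(135) + 6.25(161) − 5(25) + 5 = 1350 + 1006.25 − 125 + 5 = 2236.25 kcal/day.
TEE = BMR × activity factor = 2236.25 × 1.25 = 2795.3125 kcal/day.
Apply stress factor: 2795.3125 × 1.15 = 3214.6094 kcal/day.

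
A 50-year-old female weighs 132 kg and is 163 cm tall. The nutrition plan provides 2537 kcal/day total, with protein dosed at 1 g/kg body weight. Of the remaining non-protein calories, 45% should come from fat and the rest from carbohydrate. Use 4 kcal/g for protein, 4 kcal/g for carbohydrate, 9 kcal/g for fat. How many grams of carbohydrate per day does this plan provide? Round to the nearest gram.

Protein = 1 × 132 = 132 g → 132 × 4 = 528 kcal.
Non-protein calories = 2537 − 528 = 2009 kcal.
Fat: 45% × 2009 = 904.05 kcal; carbohydrate: 1104.95 kcal.
Carbohydrate: 1104.95 kcal ÷ 4 kcal/g = 276.2375 g.

276 g/day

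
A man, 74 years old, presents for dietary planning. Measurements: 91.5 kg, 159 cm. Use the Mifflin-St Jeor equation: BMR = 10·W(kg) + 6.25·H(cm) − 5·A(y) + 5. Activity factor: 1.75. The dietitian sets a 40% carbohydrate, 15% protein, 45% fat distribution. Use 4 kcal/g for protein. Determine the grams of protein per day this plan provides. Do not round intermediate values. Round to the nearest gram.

101 g/day

Mifflin-St Jeor (male): BMR = 10(91.5) + 6.25(159) − 5(74) + 5 = 915 + 993.75 − 370 + 5 = 1543.75 kcal/day.
TEE = 1543.75 × 1.75 = 2701.5625 kcal/day.
Protein energy = 15% × 2701.5625 = 405.2344 kcal.
Protein = 405.2344 ÷ 4 kcal/g = 101.3086 g.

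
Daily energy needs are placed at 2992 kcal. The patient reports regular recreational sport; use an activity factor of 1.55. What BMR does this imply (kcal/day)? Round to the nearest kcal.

BMR = TEE ÷ activity factor = 2992 ÷ 1.55 = 1930.3226 kcal/day.

1930 kcal/day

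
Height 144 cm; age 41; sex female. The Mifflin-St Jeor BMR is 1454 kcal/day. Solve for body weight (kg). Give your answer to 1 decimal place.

1454 = 10·W + 6.25(144) − 5(41) − 161
10·W = 1454 − 534 = 920, so W = 92 kg.

92.0 kg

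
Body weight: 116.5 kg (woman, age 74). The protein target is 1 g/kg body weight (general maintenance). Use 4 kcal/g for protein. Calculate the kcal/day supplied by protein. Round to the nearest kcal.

466 kcal/day

Protein = 1 g/kg × 116.5 kg = 116.5 g/day.
Protein energy = 116.5 g × 4 kcal/g = 466 kcal/day.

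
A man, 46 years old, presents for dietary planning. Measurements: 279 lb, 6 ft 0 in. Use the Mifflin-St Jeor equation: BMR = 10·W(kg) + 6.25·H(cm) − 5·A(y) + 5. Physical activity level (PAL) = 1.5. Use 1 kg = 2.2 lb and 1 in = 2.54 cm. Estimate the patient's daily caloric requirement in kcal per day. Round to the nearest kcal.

3279 kcal per day

Convert to metric: weight = 279 ÷ 2.2 = 126.8182 kg; height = (6×12 + 0) × 2.54 = 72 × 2.54 = 182.88 cm.
Mifflin-St Jeor (male): BMR = 10(126.8182) + 6.25(182.88) − 5(46) + 5 = 1268.1818 + 1143 − 230 + 5 = 2186.1818 kcal/day.
TEE = BMR × activity factor = 2186.1818 × 1.5 = 3279.2727 kcal/day.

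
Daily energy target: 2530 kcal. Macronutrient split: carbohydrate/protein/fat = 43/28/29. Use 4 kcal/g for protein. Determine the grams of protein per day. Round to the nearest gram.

Protein energy = 28% × 2530 = 708.4 kcal.
At 4 kcal/g: 708.4 ÷ 4 = 177.1 g.

177 g/day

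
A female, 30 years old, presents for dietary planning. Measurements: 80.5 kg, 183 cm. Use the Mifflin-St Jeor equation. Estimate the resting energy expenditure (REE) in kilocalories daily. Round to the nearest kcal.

1638 kilocalories daily

Mifflin-St Jeor (female): BMR = 10(80.5) + 6.25(183) − 5(30) − 161 = 805 + 1143.75 − 150 − 161 = 1637.75 kcal/day.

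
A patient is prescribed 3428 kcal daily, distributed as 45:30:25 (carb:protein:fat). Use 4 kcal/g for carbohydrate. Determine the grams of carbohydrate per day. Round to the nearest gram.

386 g/day

Carbohydrate energy = 45% × 3428 = 1542.6 kcal.
At 4 kcal/g: 1542.6 ÷ 4 = 385.65 g.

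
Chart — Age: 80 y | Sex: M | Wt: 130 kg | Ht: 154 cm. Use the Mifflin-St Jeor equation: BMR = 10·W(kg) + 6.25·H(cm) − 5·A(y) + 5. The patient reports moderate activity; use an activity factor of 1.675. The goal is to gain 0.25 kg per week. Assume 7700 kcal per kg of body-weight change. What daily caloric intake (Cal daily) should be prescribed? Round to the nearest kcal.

Mifflin-St Jeor (male): BMR = 10(130) + 6.25(154) − 5(80) + 5 = 1300 + 962.5 − 400 + 5 = 1867.5 kcal/day.
TEE = 1867.5 × 1.675 = 3128.0625 kcal/day.
Required daily surplus = 0.25 × 7700 ÷ 7 = 275 kcal/day.
Target intake = 3128.0625 + 275 = 3403.0625 kcal/day.

3403 Cal daily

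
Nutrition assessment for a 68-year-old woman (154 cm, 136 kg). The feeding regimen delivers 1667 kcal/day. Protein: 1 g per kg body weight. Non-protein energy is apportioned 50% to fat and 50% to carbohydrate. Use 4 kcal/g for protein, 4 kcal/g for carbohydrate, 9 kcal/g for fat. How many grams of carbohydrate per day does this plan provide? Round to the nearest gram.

Protein = 1 × 136 = 136 g → 136 × 4 = 544 kcal.
Non-protein calories = 1667 − 544 = 1123 kcal.
Fat: 50% × 1123 = 561.5 kcal; carbohydrate: 561.5 kcal.
Carbohydrate: 561.5 kcal ÷ 4 kcal/g = 140.375 g.

140 g/day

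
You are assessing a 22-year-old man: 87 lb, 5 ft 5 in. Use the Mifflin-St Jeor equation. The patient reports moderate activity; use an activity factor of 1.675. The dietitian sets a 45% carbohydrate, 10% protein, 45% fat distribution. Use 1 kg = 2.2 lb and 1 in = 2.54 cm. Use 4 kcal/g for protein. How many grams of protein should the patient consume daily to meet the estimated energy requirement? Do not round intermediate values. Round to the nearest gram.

Convert to metric: weight = 87 ÷ 2.2 = 39.5455 kg; height = (5×12 + 5) × 2.54 = 65 × 2.54 = 165.1 cm.
Mifflin-St Jeor (male): BMR = 10(39.5455) + 6.25(165.1) − 5(22) + 5 = 395.4545 + 1031.875 − 110 + 5 = 1322.3295 kcal/day.
TEE = 1322.3295 × 1.675 = 2214.902 kcal/day.
Protein energy = 10% × 2214.902 = 221.4902 kcal.
Protein = 221.4902 ÷ 4 kcal/g = 55.3725 g.

55 g/day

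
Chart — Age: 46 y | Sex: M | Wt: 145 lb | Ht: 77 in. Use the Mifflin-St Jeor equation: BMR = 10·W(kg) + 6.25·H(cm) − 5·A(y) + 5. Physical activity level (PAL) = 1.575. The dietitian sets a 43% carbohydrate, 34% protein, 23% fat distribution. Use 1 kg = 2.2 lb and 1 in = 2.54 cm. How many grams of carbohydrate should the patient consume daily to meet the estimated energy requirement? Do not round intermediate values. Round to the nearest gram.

280 g/day

Convert to metric: weight = 145 ÷ 2.2 = 65.9091 kg; height = 77 × 2.54 = 195.58 cm.
Mifflin-St Jeor (male): BMR = 10(65.9091) + 6.25(195.58) − 5(46) + 5 = 659.0909 + 1222.375 − 230 + 5 = 1656.4659 kcal/day.
TEE = 1656.4659 × 1.575 = 2608.9338 kcal/day.
Carbohydrate energy = 43% × 2608.9338 = 1121.8415 kcal.
Carbohydrate = 1121.8415 ÷ 4 kcal/g = 280.4604 g.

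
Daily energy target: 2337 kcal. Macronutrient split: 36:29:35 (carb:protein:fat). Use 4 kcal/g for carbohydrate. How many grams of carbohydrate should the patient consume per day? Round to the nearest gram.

210 g/day

Carbohydrate energy = 36% × 2337 = 841.32 kcal.
At 4 kcal/g: 841.32 ÷ 4 = 210.33 g.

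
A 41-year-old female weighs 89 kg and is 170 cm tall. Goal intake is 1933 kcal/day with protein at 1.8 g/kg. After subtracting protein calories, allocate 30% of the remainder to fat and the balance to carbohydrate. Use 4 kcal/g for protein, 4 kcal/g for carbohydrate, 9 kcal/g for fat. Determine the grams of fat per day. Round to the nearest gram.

Protein = 1.8 × 89 = 160.2 g → 160.2 × 4 = 640.8 kcal.
Non-protein calories = 1933 − 640.8 = 1292.2 kcal.
Fat: 30% × 1292.2 = 387.66 kcal; carbohydrate: 904.54 kcal.
Fat: 387.66 kcal ÷ 9 kcal/g = 43.0733 g.

43 g/day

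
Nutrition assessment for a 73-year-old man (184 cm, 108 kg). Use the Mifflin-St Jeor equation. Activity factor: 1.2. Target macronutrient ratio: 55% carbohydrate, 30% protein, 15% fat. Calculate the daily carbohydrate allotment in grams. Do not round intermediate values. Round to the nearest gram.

309 g/day

Mifflin-St Jeor (male): BMR = 10(108) + 6.25(184) − 5(73) + 5 = 1080 + 1150 − 365 + 5 = 1870 kcal/day.
TEE = 1870 × 1.2 = 2244 kcal/day.
Carbohydrate energy = 55% × 2244 = 1234.2 kcal.
Carbohydrate = 1234.2 ÷ 4 kcal/g = 308.55 g.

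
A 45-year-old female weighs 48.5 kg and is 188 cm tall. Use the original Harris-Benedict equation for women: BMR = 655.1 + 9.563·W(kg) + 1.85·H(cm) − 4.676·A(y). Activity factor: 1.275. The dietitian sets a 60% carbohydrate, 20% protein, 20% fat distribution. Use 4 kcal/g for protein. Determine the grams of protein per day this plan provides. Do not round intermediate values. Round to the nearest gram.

Harris-Benedict: BMR = 655.1 + 9.563(48.5) + 1.85(188) − 4.676(45) = 1256.2855 kcal/day.
TEE = 1256.2855 × 1.275 = 1601.764 kcal/day.
Protein energy = 20% × 1601.764 = 320.3528 kcal.
Protein = 320.3528 ÷ 4 kcal/g = 80.0882 g.

80 g/day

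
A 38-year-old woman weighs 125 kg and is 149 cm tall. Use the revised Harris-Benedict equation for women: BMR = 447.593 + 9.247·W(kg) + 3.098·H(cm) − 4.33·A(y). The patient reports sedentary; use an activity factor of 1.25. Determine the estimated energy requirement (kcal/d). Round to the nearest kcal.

2376 kcal/d

Harris-Benedict: BMR = 447.593 + 9.247(125) + 3.098(149) − 4.33(38) = 1900.53 kcal/day.
TEE = BMR × activity factor = 1900.53 × 1.25 = 2375.6625 kcal/day.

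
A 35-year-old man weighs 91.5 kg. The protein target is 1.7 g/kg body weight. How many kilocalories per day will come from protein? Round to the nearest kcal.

622 kcal/day

Protein = 1.7 g/kg × 91.5 kg = 155.55 g/day.
Protein energy = 155.55 g × 4 kcal/g = 622.2 kcal/day.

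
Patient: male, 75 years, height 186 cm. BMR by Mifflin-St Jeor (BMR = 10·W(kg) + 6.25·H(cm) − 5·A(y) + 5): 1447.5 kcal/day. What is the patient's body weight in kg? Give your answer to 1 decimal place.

65.5 kg

1447.5 = 10·W + 6.25(186) − 5(75) + 5
10·W = 1447.5 − 792.5 = 655, so W = 65.5 kg.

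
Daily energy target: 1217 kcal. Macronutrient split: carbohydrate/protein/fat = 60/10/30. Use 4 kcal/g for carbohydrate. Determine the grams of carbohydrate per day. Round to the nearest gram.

Carbohydrate energy = 60% × 1217 = 730.2 kcal.
At 4 kcal/g: 730.2 ÷ 4 = 182.55 g.

183 g/day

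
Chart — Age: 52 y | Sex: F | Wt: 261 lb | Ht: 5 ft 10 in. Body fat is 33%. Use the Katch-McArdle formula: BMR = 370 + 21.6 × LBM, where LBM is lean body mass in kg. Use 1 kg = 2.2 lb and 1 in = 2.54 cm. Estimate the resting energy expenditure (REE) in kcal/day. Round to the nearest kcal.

2087 kcal/day

Convert to metric: weight = 261 ÷ 2.2 = 118.6364 kg; height = (5×12 + 10) × 2.54 = 70 × 2.54 = 177.8 cm.
LBM = 118.6364 × (1 − 0.33) = 79.4864 kg. Katch-McArdle: BMR = 370 + 21.6 × 79.4864 = 2086.9055 kcal/day.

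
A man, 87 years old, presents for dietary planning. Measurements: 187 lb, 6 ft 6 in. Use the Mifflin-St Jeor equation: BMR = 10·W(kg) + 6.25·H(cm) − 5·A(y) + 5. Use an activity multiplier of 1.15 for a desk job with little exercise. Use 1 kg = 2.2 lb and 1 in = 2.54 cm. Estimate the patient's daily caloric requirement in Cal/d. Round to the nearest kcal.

1907 Cal/d

Convert to metric: weight = 187 ÷ 2.2 = 85 kg; height = (6×12 + 6) × 2.54 = 78 × 2.54 = 198.12 cm.
Mifflin-St Jeor (male): BMR = 10(85) + 6.25(198.12) − 5(87) + 5 = 850 + 1238.25 − 435 + 5 = 1658.25 kcal/day.
TEE = BMR × activity factor = 1658.25 × 1.15 = 1906.9875 kcal/day.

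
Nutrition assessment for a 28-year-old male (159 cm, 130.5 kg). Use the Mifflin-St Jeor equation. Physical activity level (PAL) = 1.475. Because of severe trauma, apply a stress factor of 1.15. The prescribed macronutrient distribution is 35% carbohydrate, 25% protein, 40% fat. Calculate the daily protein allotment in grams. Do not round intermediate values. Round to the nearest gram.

229 g/day

Mifflin-St Jeor (male): BMR = 10(130.5) + 6.25(159) − 5(28) + 5 = 1305 + 993.75 − 140 + 5 = 2163.75 kcal/day.
TEE = 2163.75 × 1.475 = 3191.5313 kcal/day.
With stress factor 1.15: 3191.5313 × 1.15 = 3670.2609 kcal/day.
Protein energy = 25% × 3670.2609 = 917.5652 kcal.
Protein = 917.5652 ÷ 4 kcal/g = 229.3913 g.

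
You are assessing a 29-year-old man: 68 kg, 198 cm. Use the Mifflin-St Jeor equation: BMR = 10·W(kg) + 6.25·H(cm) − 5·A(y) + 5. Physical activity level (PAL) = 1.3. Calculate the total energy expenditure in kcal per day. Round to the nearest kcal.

Mifflin-St Jeor (male): BMR = 10(68) + 6.25(198) − 5(29) + 5 = 680 + 1237.5 − 145 + 5 = 1777.5 kcal/day.
TEE = BMR × activity factor = 1777.5 × 1.3 = 2310.75 kcal/day.

2311 kcal per day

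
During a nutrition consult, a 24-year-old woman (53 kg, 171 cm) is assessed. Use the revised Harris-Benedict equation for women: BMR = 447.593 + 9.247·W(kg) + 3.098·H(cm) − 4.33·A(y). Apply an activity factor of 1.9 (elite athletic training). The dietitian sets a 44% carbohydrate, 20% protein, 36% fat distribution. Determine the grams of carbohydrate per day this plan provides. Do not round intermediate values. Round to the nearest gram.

285 g/day

Harris-Benedict: BMR = 447.593 + 9.247(53) + 3.098(171) − 4.33(24) = 1363.522 kcal/day.
TEE = 1363.522 × 1.9 = 2590.6918 kcal/day.
Carbohydrate energy = 44% × 2590.6918 = 1139.9044 kcal.
Carbohydrate = 1139.9044 ÷ 4 kcal/g = 284.9761 g.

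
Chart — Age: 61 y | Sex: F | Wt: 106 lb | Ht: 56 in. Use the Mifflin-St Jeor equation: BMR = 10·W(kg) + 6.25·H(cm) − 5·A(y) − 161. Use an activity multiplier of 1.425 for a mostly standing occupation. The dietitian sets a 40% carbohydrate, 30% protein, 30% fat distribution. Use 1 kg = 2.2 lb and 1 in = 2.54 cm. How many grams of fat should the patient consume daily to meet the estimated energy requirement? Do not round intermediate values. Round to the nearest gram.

Convert to metric: weight = 106 ÷ 2.2 = 48.1818 kg; height = 56 × 2.54 = 142.24 cm.
Mifflin-St Jeor (female): BMR = 10(48.1818) + 6.25(142.24) − 5(61) − 161 = 481.8182 + 889 − 305 − 161 = 904.8182 kcal/day.
TEE = 904.8182 × 1.425 = 1289.3659 kcal/day.
Fat energy = 30% × 1289.3659 = 386.8098 kcal.
Fat = 386.8098 ÷ 9 kcal/g = 42.9789 g.

43 g/day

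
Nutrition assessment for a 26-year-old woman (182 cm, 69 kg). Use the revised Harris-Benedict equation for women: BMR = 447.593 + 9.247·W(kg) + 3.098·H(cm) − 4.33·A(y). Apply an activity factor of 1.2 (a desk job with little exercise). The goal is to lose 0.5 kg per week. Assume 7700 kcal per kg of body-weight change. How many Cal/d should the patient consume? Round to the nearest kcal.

Harris-Benedict: BMR = 447.593 + 9.247(69) + 3.098(182) − 4.33(26) = 1536.892 kcal/day.
TEE = 1536.892 × 1.2 = 1844.2704 kcal/day.
Required daily deficit = 0.5 × 7700 ÷ 7 = 550 kcal/day.
Target intake = 1844.2704 − 550 = 1294.2704 kcal/day.

1294 Cal/d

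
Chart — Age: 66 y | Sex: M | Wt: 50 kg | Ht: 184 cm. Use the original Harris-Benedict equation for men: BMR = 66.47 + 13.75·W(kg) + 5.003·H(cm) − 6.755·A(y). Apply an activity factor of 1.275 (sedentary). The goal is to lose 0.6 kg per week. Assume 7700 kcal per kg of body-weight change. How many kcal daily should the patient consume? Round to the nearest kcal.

907 kcal daily

Harris-Benedict: BMR = 66.47 + 13.75(50) + 5.003(184) − 6.755(66) = 1228.692 kcal/day.
TEE = 1228.692 × 1.275 = 1566.5823 kcal/day.
Required daily deficit = 0.6 × 7700 ÷ 7 = 660 kcal/day.
Target intake = 1566.5823 − 660 = 906.5823 kcal/day.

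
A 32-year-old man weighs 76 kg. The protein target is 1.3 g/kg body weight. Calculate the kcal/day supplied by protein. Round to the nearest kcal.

Protein = 1.3 g/kg × 76 kg = 98.8 g/day.
Protein energy = 98.8 g × 4 kcal/g = 395.2 kcal/day.

395 kcal/day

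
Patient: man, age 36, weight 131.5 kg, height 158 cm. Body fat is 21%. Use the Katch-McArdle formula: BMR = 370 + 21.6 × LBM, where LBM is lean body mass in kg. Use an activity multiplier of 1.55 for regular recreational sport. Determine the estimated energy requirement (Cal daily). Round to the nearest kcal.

4052 Cal daily

LBM = 131.5 × (1 − 0.21) = 103.885 kg. Katch-McArdle: BMR = 370 + 21.6 × 103.885 = 2613.916 kcal/day.
TEE = BMR × activity factor = 2613.916 × 1.55 = 4051.5698 kcal/day.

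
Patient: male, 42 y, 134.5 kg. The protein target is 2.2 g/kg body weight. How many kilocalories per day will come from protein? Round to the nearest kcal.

1184 kcal/day

Protein = 2.2 g/kg × 134.5 kg = 295.9 g/day.
Protein energy = 295.9 g × 4 kcal/g = 1183.6 kcal/day.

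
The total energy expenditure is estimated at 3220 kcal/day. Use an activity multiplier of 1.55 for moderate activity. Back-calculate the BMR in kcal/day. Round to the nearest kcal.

BMR = TEE ÷ activity factor = 3220 ÷ 1.55 = 2077.4194 kcal/day.

2077 kcal/day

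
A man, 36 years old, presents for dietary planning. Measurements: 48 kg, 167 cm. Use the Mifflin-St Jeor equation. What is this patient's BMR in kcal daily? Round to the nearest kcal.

1349 kcal daily

Mifflin-St Jeor (male): BMR = 10(48) + 6.25(167) − 5(36) + 5 = 480 + 1043.75 − 180 + 5 = 1348.75 kcal/day.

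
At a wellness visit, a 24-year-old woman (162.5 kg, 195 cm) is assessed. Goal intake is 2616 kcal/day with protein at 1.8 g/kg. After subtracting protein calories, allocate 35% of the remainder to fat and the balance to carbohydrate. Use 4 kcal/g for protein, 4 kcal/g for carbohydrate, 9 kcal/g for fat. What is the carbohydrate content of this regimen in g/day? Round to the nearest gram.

Protein = 1.8 × 162.5 = 292.5 g → 292.5 × 4 = 1170 kcal.
Non-protein calories = 2616 − 1170 = 1446 kcal.
Fat: 35% × 1446 = 506.1 kcal; carbohydrate: 939.9 kcal.
Carbohydrate: 939.9 kcal ÷ 4 kcal/g = 234.975 g.

235 g/day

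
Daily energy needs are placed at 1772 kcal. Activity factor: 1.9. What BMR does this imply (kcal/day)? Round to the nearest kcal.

933 kcal/day

BMR = TEE ÷ activity factor = 1772 ÷ 1.9 = 932.6316 kcal/day.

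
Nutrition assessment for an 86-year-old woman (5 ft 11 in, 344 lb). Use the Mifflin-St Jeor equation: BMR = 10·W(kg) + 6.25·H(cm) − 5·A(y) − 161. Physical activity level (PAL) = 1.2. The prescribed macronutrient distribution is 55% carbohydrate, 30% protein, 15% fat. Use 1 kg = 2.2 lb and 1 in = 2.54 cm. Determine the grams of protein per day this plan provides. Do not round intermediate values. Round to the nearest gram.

189 g/day

Convert to metric: weight = 344 ÷ 2.2 = 156.3636 kg; height = (5×12 + 11) × 2.54 = 71 × 2.54 = 180.34 cm.
Mifflin-St Jeor (female): BMR = 10(156.3636) + 6.25(180.34) − 5(86) − 161 = 1563.6364 + 1127.125 − 430 − 161 = 2099.7614 kcal/day.
TEE = 2099.7614 × 1.2 = 2519.7136 kcal/day.
Protein energy = 30% × 2519.7136 = 755.9141 kcal.
Protein = 755.9141 ÷ 4 kcal/g = 188.9785 g.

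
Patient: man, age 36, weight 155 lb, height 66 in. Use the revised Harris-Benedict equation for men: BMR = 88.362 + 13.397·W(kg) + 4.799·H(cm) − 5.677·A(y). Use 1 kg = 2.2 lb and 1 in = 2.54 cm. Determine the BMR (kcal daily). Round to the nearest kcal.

1632 kcal daily

Convert to metric: weight = 155 ÷ 2.2 = 70.4545 kg; height = 66 × 2.54 = 167.64 cm.
Harris-Benedict: BMR = 88.362 + 13.397(70.4545) + 4.799(167.64) − 5.677(36) = 1632.3739 kcal/day.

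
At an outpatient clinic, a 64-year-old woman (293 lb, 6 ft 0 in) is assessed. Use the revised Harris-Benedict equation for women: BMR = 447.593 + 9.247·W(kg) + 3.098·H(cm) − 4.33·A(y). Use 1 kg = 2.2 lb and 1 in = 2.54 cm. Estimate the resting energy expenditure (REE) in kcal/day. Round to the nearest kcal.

Convert to metric: weight = 293 ÷ 2.2 = 133.1818 kg; height = (6×12 + 0) × 2.54 = 72 × 2.54 = 182.88 cm.
Harris-Benedict: BMR = 447.593 + 9.247(133.1818) + 3.098(182.88) − 4.33(64) = 1968.5675 kcal/day.

1969 kcal/day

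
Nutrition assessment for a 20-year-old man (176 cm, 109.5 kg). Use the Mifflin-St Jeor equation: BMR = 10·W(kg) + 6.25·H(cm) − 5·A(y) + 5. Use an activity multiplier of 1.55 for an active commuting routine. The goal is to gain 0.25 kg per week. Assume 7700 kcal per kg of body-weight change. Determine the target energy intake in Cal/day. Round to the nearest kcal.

3530 Cal/day

Mifflin-St Jeor (male): BMR = 10(109.5) + 6.25(176) − 5(20) + 5 = 1095 + 1100 − 100 + 5 = 2100 kcal/day.
TEE = 2100 × 1.55 = 3255 kcal/day.
Required daily surplus = 0.25 × 7700 ÷ 7 = 275 kcal/day.
Target intake = 3255 + 275 = 3530 kcal/day.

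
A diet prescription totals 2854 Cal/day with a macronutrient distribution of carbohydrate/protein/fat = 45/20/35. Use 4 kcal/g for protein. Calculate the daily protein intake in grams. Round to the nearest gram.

Protein energy = 20% × 2854 = 570.8 kcal.
At 4 kcal/g: 570.8 ÷ 4 = 142.7 g.

143 g/day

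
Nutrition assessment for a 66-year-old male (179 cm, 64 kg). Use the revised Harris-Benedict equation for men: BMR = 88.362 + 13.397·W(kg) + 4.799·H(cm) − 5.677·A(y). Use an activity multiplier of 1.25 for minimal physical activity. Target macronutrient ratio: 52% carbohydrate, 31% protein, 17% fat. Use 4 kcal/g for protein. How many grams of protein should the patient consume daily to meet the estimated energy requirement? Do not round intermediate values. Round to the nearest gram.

139 g/day

Harris-Benedict: BMR = 88.362 + 13.397(64) + 4.799(179) − 5.677(66) = 1430.109 kcal/day.
TEE = 1430.109 × 1.25 = 1787.6363 kcal/day.
Protein energy = 31% × 1787.6363 = 554.1672 kcal.
Protein = 554.1672 ÷ 4 kcal/g = 138.5418 g.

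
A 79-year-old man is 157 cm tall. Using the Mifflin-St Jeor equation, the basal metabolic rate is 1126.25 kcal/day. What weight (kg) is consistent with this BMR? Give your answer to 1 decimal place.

1126.25 = 10·W + 6.25(157) − 5(79) + 5
10·W = 1126.25 − 591.25 = 535, so W = 53.5 kg.

53.5 kg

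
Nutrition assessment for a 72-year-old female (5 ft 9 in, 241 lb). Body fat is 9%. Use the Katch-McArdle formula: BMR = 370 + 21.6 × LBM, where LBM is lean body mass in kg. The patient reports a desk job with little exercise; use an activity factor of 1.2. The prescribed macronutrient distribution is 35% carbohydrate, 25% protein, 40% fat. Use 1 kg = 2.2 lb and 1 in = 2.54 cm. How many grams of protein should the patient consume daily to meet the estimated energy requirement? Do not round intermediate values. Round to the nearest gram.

189 g/day

Convert to metric: weight = 241 ÷ 2.2 = 109.5455 kg; height = (5×12 + 9) × 2.54 = 69 × 2.54 = 175.26 cm.
LBM = 109.5455 × (1 − 0.09) = 99.6864 kg. Katch-McArdle: BMR = 370 + 21.6 × 99.6864 = 2523.2255 kcal/day.
TEE = 2523.2255 × 1.2 = 3027.8705 kcal/day.
Protein energy = 25% × 3027.8705 = 756.9676 kcal.
Protein = 756.9676 ÷ 4 kcal/g = 189.2419 g.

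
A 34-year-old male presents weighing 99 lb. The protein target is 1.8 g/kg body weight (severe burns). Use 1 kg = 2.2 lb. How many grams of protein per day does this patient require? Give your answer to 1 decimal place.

81.0 g/day

Weight in kg = 99 ÷ 2.2 = 45 kg.
Protein = 1.8 g/kg × 45 kg = 81 g/day.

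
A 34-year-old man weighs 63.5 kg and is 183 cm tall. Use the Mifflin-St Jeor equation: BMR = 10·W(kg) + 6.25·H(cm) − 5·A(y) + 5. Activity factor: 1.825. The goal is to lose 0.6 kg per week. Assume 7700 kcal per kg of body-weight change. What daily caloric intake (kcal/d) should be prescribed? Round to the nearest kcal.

Mifflin-St Jeor (male): BMR = 10(63.5) + 6.25(183) − 5(34) + 5 = 635 + 1143.75 − 170 + 5 = 1613.75 kcal/day.
TEE = 1613.75 × 1.825 = 2945.0938 kcal/day.
Required daily deficit = 0.6 × 7700 ÷ 7 = 660 kcal/day.
Target intake = 2945.0938 − 660 = 2285.0938 kcal/day.

2285 kcal/d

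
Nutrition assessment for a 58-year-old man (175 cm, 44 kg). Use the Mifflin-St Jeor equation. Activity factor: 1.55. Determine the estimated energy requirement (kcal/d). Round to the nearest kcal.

1936 kcal/d

Mifflin-St Jeor (male): BMR = 10(44) + 6.25(175) − 5(58) + 5 = 440 + 1093.75 − 290 + 5 = 1248.75 kcal/day.
TEE = BMR × activity factor = 1248.75 × 1.55 = 1935.5625 kcal/day.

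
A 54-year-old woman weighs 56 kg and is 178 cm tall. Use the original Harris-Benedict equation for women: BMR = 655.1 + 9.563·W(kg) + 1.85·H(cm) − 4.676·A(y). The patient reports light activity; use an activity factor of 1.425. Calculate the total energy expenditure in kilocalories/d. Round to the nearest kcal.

1806 kilocalories/d

Harris-Benedict: BMR = 655.1 + 9.563(56) + 1.85(178) − 4.676(54) = 1267.424 kcal/day.
TEE = BMR × activity factor = 1267.424 × 1.425 = 1806.0792 kcal/day.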